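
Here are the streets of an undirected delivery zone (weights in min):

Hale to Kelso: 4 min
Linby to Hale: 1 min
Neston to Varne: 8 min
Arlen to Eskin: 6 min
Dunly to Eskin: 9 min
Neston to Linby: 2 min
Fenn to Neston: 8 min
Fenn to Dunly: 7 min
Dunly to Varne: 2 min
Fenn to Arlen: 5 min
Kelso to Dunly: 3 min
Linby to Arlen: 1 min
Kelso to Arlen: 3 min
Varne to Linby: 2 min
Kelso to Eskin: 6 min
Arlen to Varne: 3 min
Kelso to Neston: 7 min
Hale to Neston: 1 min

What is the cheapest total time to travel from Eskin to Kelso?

Running Dijkstra from Eskin:
Eskin: 0
Kelso: 6  (via Eskin)
Shortest route: Eskin → Kelso = 6 min.

6 min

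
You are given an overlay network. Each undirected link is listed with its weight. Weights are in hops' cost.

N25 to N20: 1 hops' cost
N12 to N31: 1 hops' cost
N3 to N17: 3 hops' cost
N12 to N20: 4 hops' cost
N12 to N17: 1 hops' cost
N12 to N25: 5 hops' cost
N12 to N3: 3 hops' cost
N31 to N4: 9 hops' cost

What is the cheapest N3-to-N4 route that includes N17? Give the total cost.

Shortest N3→N17: N3–N17 = 3
Shortest N17→N4: N17–N12–N31–N4 = 11
Total via N17: 3 + 11 = 14 hops' cost.

14 hops' cost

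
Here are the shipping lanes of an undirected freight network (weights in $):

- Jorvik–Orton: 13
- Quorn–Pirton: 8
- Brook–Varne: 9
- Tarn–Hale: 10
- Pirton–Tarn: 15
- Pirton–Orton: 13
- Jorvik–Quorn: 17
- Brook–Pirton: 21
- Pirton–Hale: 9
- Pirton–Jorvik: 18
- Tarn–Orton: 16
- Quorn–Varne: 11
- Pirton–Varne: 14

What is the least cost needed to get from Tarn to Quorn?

$23

Candidate routes:
Tarn - Hale - Pirton - Quorn: 10+9+8 = 27
Tarn - Orton - Pirton - Quorn: 16+13+8 = 37
Tarn - Pirton - Quorn: 15+8 = 23
Tarn - Pirton - Varne - Quorn: 15+14+11 = 40
Cheapest is Tarn - Pirton - Quorn at $23.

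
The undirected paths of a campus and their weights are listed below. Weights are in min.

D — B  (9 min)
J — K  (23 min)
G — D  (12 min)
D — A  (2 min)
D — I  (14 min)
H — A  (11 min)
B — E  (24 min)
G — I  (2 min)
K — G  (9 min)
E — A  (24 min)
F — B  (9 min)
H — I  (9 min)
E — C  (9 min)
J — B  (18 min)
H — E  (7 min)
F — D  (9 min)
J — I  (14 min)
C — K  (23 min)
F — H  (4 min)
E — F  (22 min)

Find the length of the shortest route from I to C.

25 min

Shortest distances from I:
I: 0
G: 2  (via I)
H: 9  (via I)
K: 11  (via G)
F: 13  (via H)
D: 14  (via I)
J: 14  (via I)
A: 16  (via D)
E: 16  (via H)
B: 22  (via F)
C: 25  (via E)
Shortest route: I–H–E–C = 25 min.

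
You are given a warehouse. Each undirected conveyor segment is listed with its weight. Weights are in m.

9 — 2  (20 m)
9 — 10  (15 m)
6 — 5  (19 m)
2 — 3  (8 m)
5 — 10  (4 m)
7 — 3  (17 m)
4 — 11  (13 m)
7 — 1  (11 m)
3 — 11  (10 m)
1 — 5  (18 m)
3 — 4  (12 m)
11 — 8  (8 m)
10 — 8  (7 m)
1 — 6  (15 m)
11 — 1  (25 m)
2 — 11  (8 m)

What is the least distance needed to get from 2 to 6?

Shortest distances from 2:
2: 0
3: 8  (via 2)
11: 8  (via 2)
8: 16  (via 11)
4: 20  (via 3)
9: 20  (via 2)
10: 23  (via 8)
7: 25  (via 3)
5: 27  (via 10)
1: 33  (via 11)
6: 46  (via 5)
Shortest route: 2 → 11 → 8 → 10 → 5 → 6 = 46 m.

46 m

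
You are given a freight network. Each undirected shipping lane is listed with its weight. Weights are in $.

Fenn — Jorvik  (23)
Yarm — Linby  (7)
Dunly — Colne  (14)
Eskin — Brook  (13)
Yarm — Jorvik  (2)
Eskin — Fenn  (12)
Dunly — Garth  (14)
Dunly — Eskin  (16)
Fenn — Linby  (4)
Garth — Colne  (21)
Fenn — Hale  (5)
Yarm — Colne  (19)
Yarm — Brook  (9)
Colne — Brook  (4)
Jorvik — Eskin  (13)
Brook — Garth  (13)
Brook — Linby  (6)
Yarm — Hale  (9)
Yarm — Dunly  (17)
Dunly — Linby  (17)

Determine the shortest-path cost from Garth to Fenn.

Compare a few routes:
Garth → Brook → Linby → Fenn: 13+6+4 = 23
Garth → Brook → Yarm → Linby → Fenn: 13+9+7+4 = 33
Garth → Colne → Brook → Linby → Fenn: 21+4+6+4 = 35
Garth → Dunly → Linby → Fenn: 14+17+4 = 35
Cheapest is Garth → Brook → Linby → Fenn at $23.

$23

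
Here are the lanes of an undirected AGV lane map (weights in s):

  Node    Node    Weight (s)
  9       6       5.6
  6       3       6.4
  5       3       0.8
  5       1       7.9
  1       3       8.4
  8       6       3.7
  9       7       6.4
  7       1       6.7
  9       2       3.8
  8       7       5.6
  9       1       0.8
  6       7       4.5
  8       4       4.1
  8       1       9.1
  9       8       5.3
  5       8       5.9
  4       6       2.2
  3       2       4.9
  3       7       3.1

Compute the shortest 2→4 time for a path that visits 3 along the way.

Best 2 to 3: 2–3 costing 4.9
Best 3 to 4: 3–6–4 costing 8.6
Total via 3: 4.9 + 8.6 = 13.5 s.

13.5 s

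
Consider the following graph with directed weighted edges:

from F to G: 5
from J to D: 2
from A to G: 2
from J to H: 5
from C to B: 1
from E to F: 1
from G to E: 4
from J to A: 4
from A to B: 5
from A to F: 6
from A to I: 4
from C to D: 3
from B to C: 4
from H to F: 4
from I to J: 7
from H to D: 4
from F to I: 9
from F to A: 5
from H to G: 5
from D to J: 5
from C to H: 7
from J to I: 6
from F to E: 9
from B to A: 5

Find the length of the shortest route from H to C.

18

Enumerating some paths:
H - F - A - B - C: 4+5+5+4 = 18
H - D - J - A - B - C: 4+5+4+5+4 = 22
H - F - I - J - A - B - C: 4+9+7+4+5+4 = 33
H - G - E - F - A - B - C: 5+4+1+5+5+4 = 24
Cheapest is H - F - A - B - C at 18.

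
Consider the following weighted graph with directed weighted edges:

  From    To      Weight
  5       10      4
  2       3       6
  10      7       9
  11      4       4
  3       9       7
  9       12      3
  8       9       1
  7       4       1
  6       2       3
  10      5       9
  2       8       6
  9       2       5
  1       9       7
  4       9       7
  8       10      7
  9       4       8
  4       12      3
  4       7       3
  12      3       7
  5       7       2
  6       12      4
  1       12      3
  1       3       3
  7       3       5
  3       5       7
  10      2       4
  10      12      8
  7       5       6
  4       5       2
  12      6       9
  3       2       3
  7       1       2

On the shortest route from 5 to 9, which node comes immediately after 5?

7

Candidate routes:
5 → 7 → 1 → 9: 2+2+7 = 11
5 → 7 → 4 → 9: 2+1+7 = 10
5 → 7 → 1 → 3 → 9: 2+2+3+7 = 14
The minimum is 10 via 5 → 7 → 4 → 9.
So from 5 the first move is to 7.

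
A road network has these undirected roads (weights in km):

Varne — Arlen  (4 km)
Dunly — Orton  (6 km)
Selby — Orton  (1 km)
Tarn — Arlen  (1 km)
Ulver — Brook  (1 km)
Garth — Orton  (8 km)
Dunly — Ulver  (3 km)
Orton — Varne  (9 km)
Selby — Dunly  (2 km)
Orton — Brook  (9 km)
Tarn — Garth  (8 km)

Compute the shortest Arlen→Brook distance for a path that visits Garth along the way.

Best Arlen to Garth: Arlen–Tarn–Garth costing 9
Shortest Garth→Brook: Garth–Orton–Selby–Dunly–Ulver–Brook = 15
Total via Garth: 9 + 15 = 24 km.

24 km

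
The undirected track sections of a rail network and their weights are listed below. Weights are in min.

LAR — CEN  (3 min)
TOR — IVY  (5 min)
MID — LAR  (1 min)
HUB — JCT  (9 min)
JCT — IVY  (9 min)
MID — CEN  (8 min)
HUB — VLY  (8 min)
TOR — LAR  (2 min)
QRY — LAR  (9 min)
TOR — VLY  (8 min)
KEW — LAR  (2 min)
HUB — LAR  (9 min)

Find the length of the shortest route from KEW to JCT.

18 min

Running Dijkstra from KEW:
KEW: 0
LAR: 2  (via KEW)
MID: 3  (via LAR)
TOR: 4  (via LAR)
CEN: 5  (via LAR)
IVY: 9  (via TOR)
QRY: 11  (via LAR)
HUB: 11  (via LAR)
VLY: 12  (via TOR)
JCT: 18  (via IVY)
Shortest route: KEW → LAR → TOR → IVY → JCT = 18 min.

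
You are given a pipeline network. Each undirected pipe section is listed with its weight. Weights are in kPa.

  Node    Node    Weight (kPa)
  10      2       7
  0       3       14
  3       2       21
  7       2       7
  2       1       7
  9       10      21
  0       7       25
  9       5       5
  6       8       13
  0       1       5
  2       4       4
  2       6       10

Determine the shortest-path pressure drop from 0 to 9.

Settle nodes by increasing distance from 0:
0: 0
1: 5  (via 0)
2: 12  (via 1)
3: 14  (via 0)
4: 16  (via 2)
7: 19  (via 2)
10: 19  (via 2)
6: 22  (via 2)
8: 35  (via 6)
9: 40  (via 10)
Shortest route: 0 → 1 → 2 → 10 → 9 = 40 kPa.

40 kPa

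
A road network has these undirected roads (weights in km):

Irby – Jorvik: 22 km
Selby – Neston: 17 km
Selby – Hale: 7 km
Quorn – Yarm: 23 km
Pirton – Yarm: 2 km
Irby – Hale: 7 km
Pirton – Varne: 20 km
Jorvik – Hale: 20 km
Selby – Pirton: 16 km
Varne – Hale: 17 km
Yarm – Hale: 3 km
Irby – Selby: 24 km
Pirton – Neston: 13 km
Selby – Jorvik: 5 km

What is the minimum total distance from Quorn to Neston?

Compare a few routes:
Quorn → Yarm → Pirton → Neston: 23+2+13 = 38
Quorn → Yarm → Hale → Selby → Neston: 23+3+7+17 = 50
Cheapest is Quorn → Yarm → Pirton → Neston at 38 km.

38 km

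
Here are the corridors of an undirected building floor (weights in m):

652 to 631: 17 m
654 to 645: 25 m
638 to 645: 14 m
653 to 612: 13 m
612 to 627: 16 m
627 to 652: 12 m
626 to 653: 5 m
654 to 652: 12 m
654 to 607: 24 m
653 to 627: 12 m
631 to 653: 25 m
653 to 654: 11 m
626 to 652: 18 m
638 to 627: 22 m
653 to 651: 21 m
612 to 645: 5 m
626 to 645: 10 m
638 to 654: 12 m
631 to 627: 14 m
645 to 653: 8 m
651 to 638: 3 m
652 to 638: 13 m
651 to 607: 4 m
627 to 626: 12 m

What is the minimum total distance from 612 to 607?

Enumerating some paths:
612 → 645 → 653 → 651 → 607: 5+8+21+4 = 38
612 → 645 → 638 → 651 → 607: 5+14+3+4 = 26
612 → 653 → 651 → 607: 13+21+4 = 38
The minimum is 26 m via 612 → 645 → 638 → 651 → 607.

26 m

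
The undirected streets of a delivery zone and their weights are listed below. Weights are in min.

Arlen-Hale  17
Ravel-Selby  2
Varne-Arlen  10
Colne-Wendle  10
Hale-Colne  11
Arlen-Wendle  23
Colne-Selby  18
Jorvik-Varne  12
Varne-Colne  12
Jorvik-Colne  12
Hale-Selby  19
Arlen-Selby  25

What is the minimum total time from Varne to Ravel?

Compare a few routes:
Varne - Colne - Selby - Ravel: 12+18+2 = 32
Varne - Arlen - Selby - Ravel: 10+25+2 = 37
The minimum is 32 min via Varne - Colne - Selby - Ravel.

32 min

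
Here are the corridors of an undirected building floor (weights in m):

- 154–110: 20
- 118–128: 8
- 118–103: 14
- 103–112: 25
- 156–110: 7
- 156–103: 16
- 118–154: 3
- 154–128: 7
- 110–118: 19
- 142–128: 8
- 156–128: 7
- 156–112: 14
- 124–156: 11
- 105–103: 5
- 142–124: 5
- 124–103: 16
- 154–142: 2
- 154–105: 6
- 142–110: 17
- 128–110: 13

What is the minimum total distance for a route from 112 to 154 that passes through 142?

Shortest 112→142: 112–156–128–142 = 29
Best 142 to 154: 142–154 costing 2
Total via 142: 29 + 2 = 31 m.

31 m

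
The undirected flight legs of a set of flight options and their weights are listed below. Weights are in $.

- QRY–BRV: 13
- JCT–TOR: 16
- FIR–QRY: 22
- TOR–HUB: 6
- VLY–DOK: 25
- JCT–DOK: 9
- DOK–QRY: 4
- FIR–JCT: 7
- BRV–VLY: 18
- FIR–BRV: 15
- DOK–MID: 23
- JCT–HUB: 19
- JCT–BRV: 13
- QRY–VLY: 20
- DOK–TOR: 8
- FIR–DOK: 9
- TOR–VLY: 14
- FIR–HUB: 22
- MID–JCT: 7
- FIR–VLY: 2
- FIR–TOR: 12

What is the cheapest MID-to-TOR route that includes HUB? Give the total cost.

Shortest MID→HUB: MID → JCT → HUB = 26
Shortest HUB→TOR: HUB → TOR = 6
Total via HUB: 26 + 6 = $32.

$32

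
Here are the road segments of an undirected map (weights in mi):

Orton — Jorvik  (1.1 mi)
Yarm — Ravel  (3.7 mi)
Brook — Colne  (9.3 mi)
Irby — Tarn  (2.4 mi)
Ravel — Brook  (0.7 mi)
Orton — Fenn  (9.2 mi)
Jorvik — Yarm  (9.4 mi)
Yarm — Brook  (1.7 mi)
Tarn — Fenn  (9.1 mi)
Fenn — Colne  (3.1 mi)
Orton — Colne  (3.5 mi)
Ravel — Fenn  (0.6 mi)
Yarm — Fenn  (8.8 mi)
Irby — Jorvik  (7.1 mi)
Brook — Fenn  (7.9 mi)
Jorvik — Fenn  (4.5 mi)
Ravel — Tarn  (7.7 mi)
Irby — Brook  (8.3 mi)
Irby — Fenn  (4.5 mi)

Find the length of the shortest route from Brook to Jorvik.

5.8 mi

Running Dijkstra from Brook:
Brook: 0
Ravel: 0.7  (via Brook)
Fenn: 1.3  (via Ravel)
Yarm: 1.7  (via Brook)
Colne: 4.4  (via Fenn)
Irby: 5.8  (via Fenn)
Jorvik: 5.8  (via Fenn)
Shortest route: Brook → Ravel → Fenn → Jorvik = 5.8 mi.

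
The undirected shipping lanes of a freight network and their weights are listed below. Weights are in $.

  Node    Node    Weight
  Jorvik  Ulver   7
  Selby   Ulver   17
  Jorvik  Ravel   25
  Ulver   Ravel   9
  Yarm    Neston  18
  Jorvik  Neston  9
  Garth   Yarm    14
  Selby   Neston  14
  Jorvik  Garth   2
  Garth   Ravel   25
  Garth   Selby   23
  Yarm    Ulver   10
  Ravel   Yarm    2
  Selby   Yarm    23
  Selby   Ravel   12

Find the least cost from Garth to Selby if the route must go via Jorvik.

$25

Shortest Garth→Jorvik: Garth–Jorvik = 2
Shortest Jorvik→Selby: Jorvik–Neston–Selby = 23
Total via Jorvik: 2 + 23 = $25.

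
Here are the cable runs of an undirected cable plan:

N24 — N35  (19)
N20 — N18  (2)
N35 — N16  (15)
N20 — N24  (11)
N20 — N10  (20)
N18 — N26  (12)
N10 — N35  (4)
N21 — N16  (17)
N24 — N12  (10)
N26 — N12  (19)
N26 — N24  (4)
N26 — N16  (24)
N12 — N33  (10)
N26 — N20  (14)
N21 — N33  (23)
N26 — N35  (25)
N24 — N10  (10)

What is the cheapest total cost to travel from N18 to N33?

33

Running Dijkstra from N18:
N18: 0
N20: 2  (via N18)
N26: 12  (via N18)
N24: 13  (via N20)
N10: 22  (via N20)
N12: 23  (via N24)
N35: 26  (via N10)
N33: 33  (via N12)
Shortest route: N18–N20–N24–N12–N33 = 33.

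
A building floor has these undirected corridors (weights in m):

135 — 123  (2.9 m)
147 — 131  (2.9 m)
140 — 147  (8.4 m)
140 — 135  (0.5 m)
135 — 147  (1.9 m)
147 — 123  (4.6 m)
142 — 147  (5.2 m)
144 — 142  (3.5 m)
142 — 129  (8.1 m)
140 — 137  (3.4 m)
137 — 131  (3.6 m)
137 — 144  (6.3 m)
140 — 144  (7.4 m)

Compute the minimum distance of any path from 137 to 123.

6.8 m

Enumerating some paths:
137 → 140 → 135 → 147 → 123: 3.4+0.5+1.9+4.6 = 10.4
137 → 140 → 135 → 123: 3.4+0.5+2.9 = 6.8
137 → 131 → 147 → 123: 3.6+2.9+4.6 = 11.1
The minimum is 6.8 m via 137 → 140 → 135 → 123.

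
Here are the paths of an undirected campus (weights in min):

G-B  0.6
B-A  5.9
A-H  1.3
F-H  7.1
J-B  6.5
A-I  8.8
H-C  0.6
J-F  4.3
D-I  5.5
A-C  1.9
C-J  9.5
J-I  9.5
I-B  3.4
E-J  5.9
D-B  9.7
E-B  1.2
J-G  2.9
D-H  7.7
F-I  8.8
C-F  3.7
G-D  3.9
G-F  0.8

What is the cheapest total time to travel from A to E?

Shortest distances from A:
A: 0
H: 1.3  (via A)
C: 1.9  (via A)
F: 5.6  (via C)
B: 5.9  (via A)
G: 6.4  (via F)
E: 7.1  (via B)
Shortest route: A → B → E = 7.1 min.

7.1 min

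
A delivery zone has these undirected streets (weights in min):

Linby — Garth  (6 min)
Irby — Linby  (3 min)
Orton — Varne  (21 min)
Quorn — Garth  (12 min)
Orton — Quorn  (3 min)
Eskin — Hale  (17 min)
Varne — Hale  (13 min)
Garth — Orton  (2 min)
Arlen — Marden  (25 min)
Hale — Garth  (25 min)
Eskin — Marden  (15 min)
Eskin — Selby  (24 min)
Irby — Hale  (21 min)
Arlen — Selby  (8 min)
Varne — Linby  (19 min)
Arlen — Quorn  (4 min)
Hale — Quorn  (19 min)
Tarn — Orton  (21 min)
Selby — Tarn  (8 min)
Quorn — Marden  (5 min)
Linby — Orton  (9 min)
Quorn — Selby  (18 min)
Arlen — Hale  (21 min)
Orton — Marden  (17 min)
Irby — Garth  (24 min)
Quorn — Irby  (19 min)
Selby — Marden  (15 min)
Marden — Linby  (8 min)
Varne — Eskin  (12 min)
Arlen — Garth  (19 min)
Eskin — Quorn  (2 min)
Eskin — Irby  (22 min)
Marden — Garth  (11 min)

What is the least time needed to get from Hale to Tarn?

37 min

Candidate routes:
Hale → Arlen → Selby → Tarn: 21+8+8 = 37
Hale → Eskin → Quorn → Arlen → Selby → Tarn: 17+2+4+8+8 = 39
Hale → Quorn → Arlen → Selby → Tarn: 19+4+8+8 = 39
Hale → Quorn → Orton → Tarn: 19+3+21 = 43
The minimum is 37 min via Hale → Arlen → Selby → Tarn.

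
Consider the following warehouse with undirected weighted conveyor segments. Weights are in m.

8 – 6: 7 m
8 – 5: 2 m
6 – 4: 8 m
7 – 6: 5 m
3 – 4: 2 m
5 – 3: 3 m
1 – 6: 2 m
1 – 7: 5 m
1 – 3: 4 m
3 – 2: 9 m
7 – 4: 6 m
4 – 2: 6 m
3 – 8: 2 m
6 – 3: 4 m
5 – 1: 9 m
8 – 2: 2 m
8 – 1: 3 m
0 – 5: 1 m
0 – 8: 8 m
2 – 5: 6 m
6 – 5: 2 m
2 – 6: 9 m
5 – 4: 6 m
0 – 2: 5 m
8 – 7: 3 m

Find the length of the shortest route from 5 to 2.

4 m

Running Dijkstra from 5:
5: 0
0: 1  (via 5)
6: 2  (via 5)
8: 2  (via 5)
3: 3  (via 5)
1: 4  (via 6)
2: 4  (via 8)
Shortest route: 5 → 8 → 2 = 4 m.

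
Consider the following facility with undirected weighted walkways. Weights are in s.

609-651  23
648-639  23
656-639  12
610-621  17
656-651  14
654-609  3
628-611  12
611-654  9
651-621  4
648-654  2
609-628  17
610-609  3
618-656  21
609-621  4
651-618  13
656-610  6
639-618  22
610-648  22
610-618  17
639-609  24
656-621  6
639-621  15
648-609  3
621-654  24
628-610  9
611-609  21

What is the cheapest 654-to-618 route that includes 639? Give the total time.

Shortest 654→639: 654 → 609 → 621 → 639 = 22
Shortest 639→618: 639 → 618 = 22
Total via 639: 22 + 22 = 44 s.

44 s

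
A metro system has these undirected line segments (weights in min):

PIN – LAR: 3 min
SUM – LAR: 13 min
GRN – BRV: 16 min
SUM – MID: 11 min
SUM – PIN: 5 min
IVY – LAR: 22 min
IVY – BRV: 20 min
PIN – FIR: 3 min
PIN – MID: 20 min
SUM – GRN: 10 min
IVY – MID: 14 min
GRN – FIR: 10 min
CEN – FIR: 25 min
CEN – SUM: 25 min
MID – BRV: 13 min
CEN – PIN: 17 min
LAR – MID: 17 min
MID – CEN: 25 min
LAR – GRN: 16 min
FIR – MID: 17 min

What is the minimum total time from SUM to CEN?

Shortest distances from SUM:
SUM: 0
PIN: 5  (via SUM)
FIR: 8  (via PIN)
LAR: 8  (via PIN)
GRN: 10  (via SUM)
MID: 11  (via SUM)
CEN: 22  (via PIN)
Shortest route: SUM–PIN–CEN = 22 min.

22 min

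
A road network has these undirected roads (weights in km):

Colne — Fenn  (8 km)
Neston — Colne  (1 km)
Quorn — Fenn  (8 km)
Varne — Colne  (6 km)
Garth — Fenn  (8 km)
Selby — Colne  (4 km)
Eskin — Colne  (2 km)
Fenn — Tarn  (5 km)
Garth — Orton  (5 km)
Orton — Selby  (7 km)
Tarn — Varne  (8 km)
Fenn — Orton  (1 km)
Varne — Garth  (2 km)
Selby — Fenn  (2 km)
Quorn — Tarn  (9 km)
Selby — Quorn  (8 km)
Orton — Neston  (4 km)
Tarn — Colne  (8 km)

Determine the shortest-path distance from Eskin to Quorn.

14 km

Enumerating some paths:
Eskin - Colne - Selby - Fenn - Quorn: 2+4+2+8 = 16
Eskin - Colne - Selby - Quorn: 2+4+8 = 14
Cheapest is Eskin - Colne - Selby - Quorn at 14 km.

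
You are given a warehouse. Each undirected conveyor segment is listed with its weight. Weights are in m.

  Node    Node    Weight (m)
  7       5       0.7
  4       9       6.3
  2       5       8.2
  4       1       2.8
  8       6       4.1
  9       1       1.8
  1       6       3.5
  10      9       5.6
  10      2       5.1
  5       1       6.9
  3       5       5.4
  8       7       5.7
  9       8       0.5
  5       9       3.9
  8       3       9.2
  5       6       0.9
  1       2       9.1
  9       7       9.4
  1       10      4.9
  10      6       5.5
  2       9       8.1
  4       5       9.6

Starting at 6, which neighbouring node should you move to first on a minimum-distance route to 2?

5

Enumerating some paths:
6–1–2: 3.5+9.1 = 12.6
6–5–2: 0.9+8.2 = 9.1
6–10–2: 5.5+5.1 = 10.6
Cheapest is 6–5–2 at 9.1 m.
So from 6 the first move is to 5.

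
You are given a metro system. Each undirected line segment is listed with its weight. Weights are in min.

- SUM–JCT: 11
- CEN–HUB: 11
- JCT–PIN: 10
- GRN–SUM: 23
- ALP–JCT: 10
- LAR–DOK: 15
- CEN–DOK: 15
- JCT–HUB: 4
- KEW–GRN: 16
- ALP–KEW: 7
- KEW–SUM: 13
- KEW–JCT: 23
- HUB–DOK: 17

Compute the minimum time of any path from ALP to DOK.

Enumerating some paths:
ALP–KEW–JCT–HUB–DOK: 7+23+4+17 = 51
ALP–JCT–HUB–DOK: 10+4+17 = 31
ALP–JCT–HUB–CEN–DOK: 10+4+11+15 = 40
Cheapest is ALP–JCT–HUB–DOK at 31 min.

31 min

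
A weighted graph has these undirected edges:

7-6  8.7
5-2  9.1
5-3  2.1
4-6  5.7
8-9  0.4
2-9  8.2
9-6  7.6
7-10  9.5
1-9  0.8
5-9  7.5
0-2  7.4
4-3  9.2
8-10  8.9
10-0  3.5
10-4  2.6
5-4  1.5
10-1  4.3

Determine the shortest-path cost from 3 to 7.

15.7

Enumerating some paths:
3–5–4–10–7: 2.1+1.5+2.6+9.5 = 15.7
3–5–4–6–7: 2.1+1.5+5.7+8.7 = 18
Cheapest is 3–5–4–10–7 at 15.7.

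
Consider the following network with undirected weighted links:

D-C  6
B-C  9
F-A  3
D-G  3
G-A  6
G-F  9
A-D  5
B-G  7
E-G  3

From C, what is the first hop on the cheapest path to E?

D

Enumerating some paths:
C → B → G → E: 9+7+3 = 19
C → D → G → E: 6+3+3 = 12
The minimum is 12 via C → D → G → E.
So from C the first move is to D.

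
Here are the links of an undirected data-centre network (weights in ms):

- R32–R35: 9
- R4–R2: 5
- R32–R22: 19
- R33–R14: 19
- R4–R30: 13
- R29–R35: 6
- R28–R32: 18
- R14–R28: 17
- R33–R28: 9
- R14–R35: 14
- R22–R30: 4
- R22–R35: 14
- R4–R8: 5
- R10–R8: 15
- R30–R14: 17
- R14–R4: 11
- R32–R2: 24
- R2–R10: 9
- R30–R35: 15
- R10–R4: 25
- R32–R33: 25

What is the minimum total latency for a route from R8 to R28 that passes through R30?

52 ms

Best R8 to R30: R8 → R4 → R30 costing 18
Best R30 to R28: R30 → R14 → R28 costing 34
Total via R30: 18 + 34 = 52 ms.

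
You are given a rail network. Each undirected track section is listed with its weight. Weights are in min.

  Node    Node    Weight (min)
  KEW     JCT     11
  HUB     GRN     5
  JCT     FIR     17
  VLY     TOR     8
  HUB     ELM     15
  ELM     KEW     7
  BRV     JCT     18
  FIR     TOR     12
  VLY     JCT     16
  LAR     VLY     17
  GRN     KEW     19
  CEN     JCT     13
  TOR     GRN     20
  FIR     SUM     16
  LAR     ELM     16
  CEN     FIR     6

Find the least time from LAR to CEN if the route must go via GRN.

Shortest LAR→GRN: LAR → ELM → HUB → GRN = 36
Shortest GRN→CEN: GRN → TOR → FIR → CEN = 38
Total via GRN: 36 + 38 = 74 min.

74 min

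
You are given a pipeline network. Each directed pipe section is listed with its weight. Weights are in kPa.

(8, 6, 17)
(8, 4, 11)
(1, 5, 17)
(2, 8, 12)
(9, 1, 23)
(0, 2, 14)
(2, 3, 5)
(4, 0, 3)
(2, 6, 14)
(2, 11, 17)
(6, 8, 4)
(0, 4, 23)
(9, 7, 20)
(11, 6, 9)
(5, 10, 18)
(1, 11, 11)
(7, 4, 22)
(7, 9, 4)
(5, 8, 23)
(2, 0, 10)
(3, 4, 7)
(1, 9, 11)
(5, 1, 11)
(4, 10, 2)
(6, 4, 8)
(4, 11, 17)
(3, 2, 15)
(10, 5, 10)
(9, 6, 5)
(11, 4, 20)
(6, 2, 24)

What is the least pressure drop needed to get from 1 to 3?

Compare a few routes:
1–9–6–4–0–2–3: 11+5+8+3+14+5 = 46
1–9–6–2–3: 11+5+24+5 = 45
1–11–6–2–3: 11+9+24+5 = 49
Cheapest is 1–9–6–2–3 at 45 kPa.

45 kPa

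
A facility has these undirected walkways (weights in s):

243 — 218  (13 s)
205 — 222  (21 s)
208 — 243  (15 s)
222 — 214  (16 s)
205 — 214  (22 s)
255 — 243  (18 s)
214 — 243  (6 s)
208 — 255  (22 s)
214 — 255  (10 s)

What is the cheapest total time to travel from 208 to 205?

43 s

Shortest distances from 208:
208: 0
243: 15  (via 208)
214: 21  (via 243)
255: 22  (via 208)
218: 28  (via 243)
222: 37  (via 214)
205: 43  (via 214)
Shortest route: 208–243–214–205 = 43 s.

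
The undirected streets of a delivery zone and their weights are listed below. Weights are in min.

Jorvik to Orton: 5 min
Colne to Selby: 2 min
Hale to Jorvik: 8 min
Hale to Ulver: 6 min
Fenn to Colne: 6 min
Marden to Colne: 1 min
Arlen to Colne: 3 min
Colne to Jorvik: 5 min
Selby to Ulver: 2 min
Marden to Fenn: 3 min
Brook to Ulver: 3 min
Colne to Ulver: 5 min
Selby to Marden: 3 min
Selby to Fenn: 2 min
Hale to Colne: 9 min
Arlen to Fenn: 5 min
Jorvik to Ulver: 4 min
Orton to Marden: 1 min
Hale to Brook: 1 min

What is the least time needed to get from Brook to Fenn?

Enumerating some paths:
Brook–Ulver–Selby–Fenn: 3+2+2 = 7
Brook–Ulver–Selby–Marden–Fenn: 3+2+3+3 = 11
The minimum is 7 min via Brook–Ulver–Selby–Fenn.

7 min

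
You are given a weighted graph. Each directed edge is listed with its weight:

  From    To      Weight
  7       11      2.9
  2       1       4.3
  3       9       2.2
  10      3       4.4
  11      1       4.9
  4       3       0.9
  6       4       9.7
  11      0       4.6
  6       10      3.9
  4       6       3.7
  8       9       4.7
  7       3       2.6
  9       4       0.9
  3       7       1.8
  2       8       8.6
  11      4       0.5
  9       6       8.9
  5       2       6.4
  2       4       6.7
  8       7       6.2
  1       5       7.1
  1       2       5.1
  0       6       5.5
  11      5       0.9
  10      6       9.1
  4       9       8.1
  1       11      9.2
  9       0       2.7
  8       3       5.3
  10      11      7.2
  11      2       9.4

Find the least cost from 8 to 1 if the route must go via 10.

Best 8 to 10: 8 → 9 → 4 → 6 → 10 costing 13.2
Best 10 to 1: 10 → 11 → 1 costing 12.1
Total via 10: 13.2 + 12.1 = 25.3.

25.3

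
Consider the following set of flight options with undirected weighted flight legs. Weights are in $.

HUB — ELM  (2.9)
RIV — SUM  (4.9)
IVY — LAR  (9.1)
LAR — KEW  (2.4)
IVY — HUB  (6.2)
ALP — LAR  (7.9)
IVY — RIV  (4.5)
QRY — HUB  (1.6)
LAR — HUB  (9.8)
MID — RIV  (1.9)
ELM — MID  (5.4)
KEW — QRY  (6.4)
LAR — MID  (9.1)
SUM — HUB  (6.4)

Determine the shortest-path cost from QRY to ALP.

Running Dijkstra from QRY:
QRY: 0
HUB: 1.6  (via QRY)
ELM: 4.5  (via HUB)
KEW: 6.4  (via QRY)
IVY: 7.8  (via HUB)
SUM: 8  (via HUB)
LAR: 8.8  (via KEW)
MID: 9.9  (via ELM)
RIV: 11.8  (via MID)
ALP: 16.7  (via LAR)
Shortest route: QRY–KEW–LAR–ALP = $16.7.

$16.7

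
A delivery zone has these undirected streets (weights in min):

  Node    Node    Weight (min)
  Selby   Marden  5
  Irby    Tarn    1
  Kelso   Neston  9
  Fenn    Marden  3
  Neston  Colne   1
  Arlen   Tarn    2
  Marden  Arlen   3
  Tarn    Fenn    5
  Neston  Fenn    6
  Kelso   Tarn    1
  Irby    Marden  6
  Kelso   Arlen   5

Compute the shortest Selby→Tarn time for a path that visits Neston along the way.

Shortest Selby→Neston: Selby–Marden–Fenn–Neston = 14
Best Neston to Tarn: Neston–Kelso–Tarn costing 10
Total via Neston: 14 + 10 = 24 min.

24 min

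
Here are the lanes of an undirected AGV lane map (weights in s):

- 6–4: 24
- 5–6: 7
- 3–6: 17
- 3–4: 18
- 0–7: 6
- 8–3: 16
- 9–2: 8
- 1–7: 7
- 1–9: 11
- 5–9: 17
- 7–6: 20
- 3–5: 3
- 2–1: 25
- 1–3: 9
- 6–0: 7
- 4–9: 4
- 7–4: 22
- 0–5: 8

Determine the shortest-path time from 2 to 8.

Settle nodes by increasing distance from 2:
2: 0
9: 8  (via 2)
4: 12  (via 9)
1: 19  (via 9)
5: 25  (via 9)
7: 26  (via 1)
3: 28  (via 1)
0: 32  (via 7)
6: 32  (via 5)
8: 44  (via 3)
Shortest route: 2–9–1–3–8 = 44 s.

44 s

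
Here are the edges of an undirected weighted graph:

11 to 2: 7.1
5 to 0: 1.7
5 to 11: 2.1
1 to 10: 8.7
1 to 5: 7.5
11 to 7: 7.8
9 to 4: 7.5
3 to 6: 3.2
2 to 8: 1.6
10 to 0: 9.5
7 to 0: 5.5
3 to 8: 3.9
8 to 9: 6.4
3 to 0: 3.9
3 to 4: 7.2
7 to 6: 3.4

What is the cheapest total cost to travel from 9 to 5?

15.9

Candidate routes:
9 - 8 - 3 - 0 - 5: 6.4+3.9+3.9+1.7 = 15.9
9 - 8 - 2 - 11 - 5: 6.4+1.6+7.1+2.1 = 17.2
Cheapest is 9 - 8 - 3 - 0 - 5 at 15.9.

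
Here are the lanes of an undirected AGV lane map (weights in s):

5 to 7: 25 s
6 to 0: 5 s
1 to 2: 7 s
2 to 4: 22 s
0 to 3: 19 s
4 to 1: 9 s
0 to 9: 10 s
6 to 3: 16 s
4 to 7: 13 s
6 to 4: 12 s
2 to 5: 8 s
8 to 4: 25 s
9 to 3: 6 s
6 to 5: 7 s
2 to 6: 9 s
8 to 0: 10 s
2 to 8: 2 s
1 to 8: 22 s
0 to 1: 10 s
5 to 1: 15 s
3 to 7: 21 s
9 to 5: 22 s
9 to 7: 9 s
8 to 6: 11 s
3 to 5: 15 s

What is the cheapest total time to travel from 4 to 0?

17 s

Compare a few routes:
4 → 1 → 2 → 8 → 0: 9+7+2+10 = 28
4 → 1 → 2 → 6 → 0: 9+7+9+5 = 30
4 → 6 → 0: 12+5 = 17
4 → 1 → 0: 9+10 = 19
The minimum is 17 s via 4 → 6 → 0.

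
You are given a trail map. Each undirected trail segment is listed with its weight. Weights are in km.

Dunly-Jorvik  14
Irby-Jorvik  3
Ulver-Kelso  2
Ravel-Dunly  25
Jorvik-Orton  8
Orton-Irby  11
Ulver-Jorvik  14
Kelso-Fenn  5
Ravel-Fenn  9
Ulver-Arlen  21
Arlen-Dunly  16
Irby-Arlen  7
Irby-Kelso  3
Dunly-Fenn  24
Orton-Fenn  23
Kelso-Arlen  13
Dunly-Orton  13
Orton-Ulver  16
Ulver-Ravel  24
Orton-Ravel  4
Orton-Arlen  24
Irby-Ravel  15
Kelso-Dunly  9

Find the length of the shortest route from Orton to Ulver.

Settle nodes by increasing distance from Orton:
Orton: 0
Ravel: 4  (via Orton)
Jorvik: 8  (via Orton)
Irby: 11  (via Orton)
Dunly: 13  (via Orton)
Fenn: 13  (via Ravel)
Kelso: 14  (via Irby)
Ulver: 16  (via Orton)
Shortest route: Orton → Ulver = 16 km.

16 km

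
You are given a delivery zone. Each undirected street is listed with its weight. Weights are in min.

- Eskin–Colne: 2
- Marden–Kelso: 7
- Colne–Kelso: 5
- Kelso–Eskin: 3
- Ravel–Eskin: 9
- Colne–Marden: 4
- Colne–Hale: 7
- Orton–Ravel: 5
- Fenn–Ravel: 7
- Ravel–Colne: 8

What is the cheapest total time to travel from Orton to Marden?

17 min

Candidate routes:
Orton - Ravel - Eskin - Colne - Marden: 5+9+2+4 = 20
Orton - Ravel - Colne - Marden: 5+8+4 = 17
Orton - Ravel - Eskin - Kelso - Marden: 5+9+3+7 = 24
Cheapest is Orton - Ravel - Colne - Marden at 17 min.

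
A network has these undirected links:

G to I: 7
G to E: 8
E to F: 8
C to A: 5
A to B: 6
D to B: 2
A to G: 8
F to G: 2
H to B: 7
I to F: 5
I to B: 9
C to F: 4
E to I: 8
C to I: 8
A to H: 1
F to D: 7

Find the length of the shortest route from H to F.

10

Settle nodes by increasing distance from H:
H: 0
A: 1  (via H)
C: 6  (via A)
B: 7  (via H)
D: 9  (via B)
G: 9  (via A)
F: 10  (via C)
Shortest route: H → A → C → F = 10.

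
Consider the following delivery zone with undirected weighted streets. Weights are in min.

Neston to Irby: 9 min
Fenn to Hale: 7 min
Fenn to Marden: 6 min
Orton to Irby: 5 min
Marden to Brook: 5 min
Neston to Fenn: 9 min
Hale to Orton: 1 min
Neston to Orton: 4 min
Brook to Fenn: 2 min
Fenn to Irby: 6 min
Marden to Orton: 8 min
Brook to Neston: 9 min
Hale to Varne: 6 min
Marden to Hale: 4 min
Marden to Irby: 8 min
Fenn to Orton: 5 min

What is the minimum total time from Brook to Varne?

Running Dijkstra from Brook:
Brook: 0
Fenn: 2  (via Brook)
Marden: 5  (via Brook)
Orton: 7  (via Fenn)
Hale: 8  (via Orton)
Irby: 8  (via Fenn)
Neston: 9  (via Brook)
Varne: 14  (via Hale)
Shortest route: Brook–Fenn–Orton–Hale–Varne = 14 min.

14 min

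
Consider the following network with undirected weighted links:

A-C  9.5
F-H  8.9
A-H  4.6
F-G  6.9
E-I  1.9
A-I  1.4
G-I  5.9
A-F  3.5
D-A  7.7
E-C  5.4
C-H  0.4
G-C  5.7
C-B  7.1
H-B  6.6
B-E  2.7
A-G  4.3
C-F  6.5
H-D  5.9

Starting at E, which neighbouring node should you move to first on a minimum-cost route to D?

I

Candidate routes:
E–B–H–D: 2.7+6.6+5.9 = 15.2
E–C–H–D: 5.4+0.4+5.9 = 11.7
E–I–A–H–D: 1.9+1.4+4.6+5.9 = 13.8
E–I–A–D: 1.9+1.4+7.7 = 11
Cheapest is E–I–A–D at 11.
So from E the first move is to I.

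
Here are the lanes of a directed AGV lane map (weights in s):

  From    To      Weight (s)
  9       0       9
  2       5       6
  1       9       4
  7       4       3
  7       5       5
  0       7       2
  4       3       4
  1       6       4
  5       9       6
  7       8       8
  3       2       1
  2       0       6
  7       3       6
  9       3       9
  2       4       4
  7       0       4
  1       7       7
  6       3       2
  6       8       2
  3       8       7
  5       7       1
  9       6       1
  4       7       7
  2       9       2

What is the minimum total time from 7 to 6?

Settle nodes by increasing distance from 7:
7: 0
4: 3  (via 7)
0: 4  (via 7)
5: 5  (via 7)
3: 6  (via 7)
2: 7  (via 3)
8: 8  (via 7)
9: 9  (via 2)
6: 10  (via 9)
Shortest route: 7–3–2–9–6 = 10 s.

10 s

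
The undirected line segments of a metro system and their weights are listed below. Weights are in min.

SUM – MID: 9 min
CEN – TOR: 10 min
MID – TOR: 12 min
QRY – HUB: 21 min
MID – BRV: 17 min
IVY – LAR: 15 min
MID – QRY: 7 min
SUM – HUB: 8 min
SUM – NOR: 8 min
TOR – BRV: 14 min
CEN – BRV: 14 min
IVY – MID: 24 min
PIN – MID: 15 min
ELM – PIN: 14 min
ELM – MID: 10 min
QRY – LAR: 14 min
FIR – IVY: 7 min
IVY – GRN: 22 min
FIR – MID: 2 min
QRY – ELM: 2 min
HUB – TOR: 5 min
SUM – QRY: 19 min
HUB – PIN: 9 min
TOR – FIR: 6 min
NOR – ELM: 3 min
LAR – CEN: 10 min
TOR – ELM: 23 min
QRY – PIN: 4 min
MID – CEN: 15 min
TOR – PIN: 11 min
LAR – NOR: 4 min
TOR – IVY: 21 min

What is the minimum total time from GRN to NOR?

Running Dijkstra from GRN:
GRN: 0
IVY: 22  (via GRN)
FIR: 29  (via IVY)
MID: 31  (via FIR)
TOR: 35  (via FIR)
LAR: 37  (via IVY)
QRY: 38  (via MID)
HUB: 40  (via TOR)
SUM: 40  (via MID)
ELM: 40  (via QRY)
NOR: 41  (via LAR)
Shortest route: GRN–IVY–LAR–NOR = 41 min.

41 min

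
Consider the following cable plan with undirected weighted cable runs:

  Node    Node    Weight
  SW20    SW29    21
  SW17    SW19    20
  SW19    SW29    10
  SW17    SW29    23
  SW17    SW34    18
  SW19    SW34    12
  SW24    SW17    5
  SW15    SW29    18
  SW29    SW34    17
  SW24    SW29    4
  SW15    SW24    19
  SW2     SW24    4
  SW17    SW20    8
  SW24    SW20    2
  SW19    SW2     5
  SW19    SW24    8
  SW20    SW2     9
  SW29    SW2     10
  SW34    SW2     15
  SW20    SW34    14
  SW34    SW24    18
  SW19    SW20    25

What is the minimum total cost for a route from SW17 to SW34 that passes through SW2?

Best SW17 to SW2: SW17 → SW24 → SW2 costing 9
Best SW2 to SW34: SW2 → SW34 costing 15
Total via SW2: 9 + 15 = 24.

24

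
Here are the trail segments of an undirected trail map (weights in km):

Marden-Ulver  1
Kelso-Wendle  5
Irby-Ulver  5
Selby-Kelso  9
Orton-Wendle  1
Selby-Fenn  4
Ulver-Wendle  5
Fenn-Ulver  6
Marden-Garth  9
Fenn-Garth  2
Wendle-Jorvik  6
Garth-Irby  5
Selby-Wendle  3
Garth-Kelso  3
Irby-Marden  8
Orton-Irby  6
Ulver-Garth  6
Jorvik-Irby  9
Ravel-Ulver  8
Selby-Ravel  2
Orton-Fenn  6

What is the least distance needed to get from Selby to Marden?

Running Dijkstra from Selby:
Selby: 0
Ravel: 2  (via Selby)
Wendle: 3  (via Selby)
Fenn: 4  (via Selby)
Orton: 4  (via Wendle)
Garth: 6  (via Fenn)
Ulver: 8  (via Wendle)
Kelso: 8  (via Wendle)
Jorvik: 9  (via Wendle)
Marden: 9  (via Ulver)
Shortest route: Selby–Wendle–Ulver–Marden = 9 km.

9 km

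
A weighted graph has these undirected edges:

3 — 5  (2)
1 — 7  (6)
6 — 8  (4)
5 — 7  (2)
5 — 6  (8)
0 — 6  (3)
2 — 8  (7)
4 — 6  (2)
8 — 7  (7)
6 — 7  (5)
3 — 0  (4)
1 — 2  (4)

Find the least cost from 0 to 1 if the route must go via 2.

18

Shortest 0→2: 0 → 6 → 8 → 2 = 14
Best 2 to 1: 2 → 1 costing 4
Total via 2: 14 + 4 = 18.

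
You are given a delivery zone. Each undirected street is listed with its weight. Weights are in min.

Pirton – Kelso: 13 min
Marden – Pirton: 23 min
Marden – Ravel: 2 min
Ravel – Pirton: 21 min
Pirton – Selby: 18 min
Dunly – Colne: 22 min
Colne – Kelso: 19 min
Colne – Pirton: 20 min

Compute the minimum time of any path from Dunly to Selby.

60 min

Running Dijkstra from Dunly:
Dunly: 0
Colne: 22  (via Dunly)
Kelso: 41  (via Colne)
Pirton: 42  (via Colne)
Selby: 60  (via Pirton)
Shortest route: Dunly → Colne → Pirton → Selby = 60 min.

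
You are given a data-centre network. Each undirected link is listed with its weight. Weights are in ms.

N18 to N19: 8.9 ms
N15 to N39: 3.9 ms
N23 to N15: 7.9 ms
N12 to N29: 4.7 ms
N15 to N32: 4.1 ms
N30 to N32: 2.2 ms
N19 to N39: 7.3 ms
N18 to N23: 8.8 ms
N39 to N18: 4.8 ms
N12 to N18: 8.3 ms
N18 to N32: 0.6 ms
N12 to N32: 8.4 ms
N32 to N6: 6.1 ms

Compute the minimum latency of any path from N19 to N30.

Enumerating some paths:
N19 → N18 → N32 → N30: 8.9+0.6+2.2 = 11.7
N19 → N39 → N18 → N32 → N30: 7.3+4.8+0.6+2.2 = 14.9
N19 → N39 → N15 → N32 → N30: 7.3+3.9+4.1+2.2 = 17.5
The minimum is 11.7 ms via N19 → N18 → N32 → N30.

11.7 ms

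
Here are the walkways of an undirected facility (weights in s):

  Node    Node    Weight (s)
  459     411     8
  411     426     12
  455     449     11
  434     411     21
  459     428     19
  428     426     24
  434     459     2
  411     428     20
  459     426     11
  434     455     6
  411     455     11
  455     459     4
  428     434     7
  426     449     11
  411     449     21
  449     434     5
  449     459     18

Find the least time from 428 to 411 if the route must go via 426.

32 s

Shortest 428→426: 428 → 434 → 459 → 426 = 20
Shortest 426→411: 426 → 411 = 12
Total via 426: 20 + 12 = 32 s.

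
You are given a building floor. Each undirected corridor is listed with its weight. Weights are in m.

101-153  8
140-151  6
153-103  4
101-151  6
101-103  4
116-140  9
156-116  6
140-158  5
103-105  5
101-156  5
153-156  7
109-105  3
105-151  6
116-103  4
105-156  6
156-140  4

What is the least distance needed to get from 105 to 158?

Candidate routes:
105 - 156 - 140 - 158: 6+4+5 = 15
105 - 151 - 140 - 158: 6+6+5 = 17
105 - 103 - 116 - 140 - 158: 5+4+9+5 = 23
The minimum is 15 m via 105 - 156 - 140 - 158.

15 m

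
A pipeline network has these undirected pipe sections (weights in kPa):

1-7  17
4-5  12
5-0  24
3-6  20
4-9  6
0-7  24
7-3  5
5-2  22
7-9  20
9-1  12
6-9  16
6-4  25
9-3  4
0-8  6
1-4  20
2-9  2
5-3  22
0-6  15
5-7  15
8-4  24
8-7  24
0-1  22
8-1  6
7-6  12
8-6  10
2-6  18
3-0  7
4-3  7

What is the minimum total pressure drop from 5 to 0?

Settle nodes by increasing distance from 5:
5: 0
4: 12  (via 5)
7: 15  (via 5)
9: 18  (via 4)
3: 19  (via 4)
2: 20  (via 9)
0: 24  (via 5)
Shortest route: 5–0 = 24 kPa.

24 kPa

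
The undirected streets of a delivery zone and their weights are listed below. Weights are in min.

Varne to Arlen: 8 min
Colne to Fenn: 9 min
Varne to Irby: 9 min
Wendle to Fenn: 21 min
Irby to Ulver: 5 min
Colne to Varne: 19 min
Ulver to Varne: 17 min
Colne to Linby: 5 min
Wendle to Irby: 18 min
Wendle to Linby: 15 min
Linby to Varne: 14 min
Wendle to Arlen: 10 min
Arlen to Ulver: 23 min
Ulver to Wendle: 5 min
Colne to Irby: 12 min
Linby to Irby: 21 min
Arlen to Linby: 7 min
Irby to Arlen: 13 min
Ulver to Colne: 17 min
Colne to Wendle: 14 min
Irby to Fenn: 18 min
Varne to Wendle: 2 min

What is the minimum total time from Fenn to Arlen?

Settle nodes by increasing distance from Fenn:
Fenn: 0
Colne: 9  (via Fenn)
Linby: 14  (via Colne)
Irby: 18  (via Fenn)
Wendle: 21  (via Fenn)
Arlen: 21  (via Linby)
Shortest route: Fenn–Colne–Linby–Arlen = 21 min.

21 min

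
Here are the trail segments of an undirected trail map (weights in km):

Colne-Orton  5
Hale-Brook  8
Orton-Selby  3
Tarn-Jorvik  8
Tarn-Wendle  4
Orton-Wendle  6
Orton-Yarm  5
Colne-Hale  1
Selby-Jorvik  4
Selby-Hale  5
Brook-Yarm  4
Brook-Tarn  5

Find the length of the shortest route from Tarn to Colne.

Running Dijkstra from Tarn:
Tarn: 0
Wendle: 4  (via Tarn)
Brook: 5  (via Tarn)
Jorvik: 8  (via Tarn)
Yarm: 9  (via Brook)
Orton: 10  (via Wendle)
Selby: 12  (via Jorvik)
Hale: 13  (via Brook)
Colne: 14  (via Hale)
Shortest route: Tarn → Brook → Hale → Colne = 14 km.

14 km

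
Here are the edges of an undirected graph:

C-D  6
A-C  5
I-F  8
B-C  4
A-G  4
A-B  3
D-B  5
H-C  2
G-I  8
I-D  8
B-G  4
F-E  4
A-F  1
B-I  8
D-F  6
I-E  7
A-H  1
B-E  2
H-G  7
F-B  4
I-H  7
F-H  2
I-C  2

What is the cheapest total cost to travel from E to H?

Compare a few routes:
E → B → A → F → H: 2+3+1+2 = 8
E → F → H: 4+2 = 6
Cheapest is E → F → H at 6.

6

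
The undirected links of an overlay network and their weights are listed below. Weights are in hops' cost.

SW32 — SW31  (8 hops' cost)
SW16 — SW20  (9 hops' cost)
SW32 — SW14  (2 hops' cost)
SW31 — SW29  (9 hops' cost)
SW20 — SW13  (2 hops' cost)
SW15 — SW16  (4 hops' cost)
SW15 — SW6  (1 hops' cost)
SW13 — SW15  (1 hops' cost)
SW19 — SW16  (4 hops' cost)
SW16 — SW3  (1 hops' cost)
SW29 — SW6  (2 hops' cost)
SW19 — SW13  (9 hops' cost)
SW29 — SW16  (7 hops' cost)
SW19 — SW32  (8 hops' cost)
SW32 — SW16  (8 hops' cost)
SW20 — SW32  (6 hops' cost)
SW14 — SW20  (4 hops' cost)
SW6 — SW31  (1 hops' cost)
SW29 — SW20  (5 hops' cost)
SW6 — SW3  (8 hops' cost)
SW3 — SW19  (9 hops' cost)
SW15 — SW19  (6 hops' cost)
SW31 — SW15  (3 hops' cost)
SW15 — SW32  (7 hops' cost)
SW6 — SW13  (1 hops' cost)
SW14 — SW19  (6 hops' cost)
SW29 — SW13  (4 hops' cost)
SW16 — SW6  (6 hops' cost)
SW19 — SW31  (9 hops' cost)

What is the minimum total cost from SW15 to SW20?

3 hops' cost

Shortest distances from SW15:
SW15: 0
SW6: 1  (via SW15)
SW13: 1  (via SW15)
SW31: 2  (via SW6)
SW20: 3  (via SW13)
Shortest route: SW15–SW13–SW20 = 3 hops' cost.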